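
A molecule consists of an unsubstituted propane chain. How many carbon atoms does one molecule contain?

Atom tally by fragment:
  CH3 → C:1 H:3
  CH2 → C:1 H:2
  CH3 → C:1 H:3
Element totals:
  C: 3
  H: 8

3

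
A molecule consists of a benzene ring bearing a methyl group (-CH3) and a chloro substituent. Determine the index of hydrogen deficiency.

Atom tally by fragment:
  benzene ring core → C:6 H:6
  (− 2 ring H displaced by substituents)
  + CH3 → C:1 H:3
  + Cl → Cl:1
Element totals:
  C: 7
  H: 7
  Cl: 1
Molecular formula: C7H7Cl.
DoU = (2C + 2 + N − H − X) / 2 = (2·7 + 2 + 0 − 7 − 1) / 2 = 4.

4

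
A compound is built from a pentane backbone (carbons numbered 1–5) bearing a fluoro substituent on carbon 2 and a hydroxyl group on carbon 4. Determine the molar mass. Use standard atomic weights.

106.14 g/mol

Atom tally by fragment:
  CH3 → C:1 H:3
  CH(F) → C:1 H:1 F:1
  CH2 → C:1 H:2
  CH(OH) → C:1 H:2 O:1
  CH3 → C:1 H:3
Element totals:
  C: 5
  H: 11
  F: 1
  O: 1
Molecular formula: C5H11FO.
  M = 5(12.011) + 11(1.008) + 18.998 + 15.999
    = 60.055 + 11.088 + 18.998 + 15.999 = 106.140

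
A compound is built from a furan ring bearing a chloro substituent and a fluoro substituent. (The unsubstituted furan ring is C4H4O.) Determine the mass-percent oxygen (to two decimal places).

Atom tally by fragment:
  furan ring core → C:4 H:4 O:1
  (− 2 ring H displaced by substituents)
  + Cl → Cl:1
  + F → F:1
Element totals:
  C: 4
  H: 2
  Cl: 1
  F: 1
  O: 1
Molecular formula: C4H2ClFO.
Molar mass = 120.507 g/mol.
Mass from O: 1 × 15.999 = 15.999 g/mol.
%O = 15.999 / 120.507 × 100 = 13.28%.

13.28%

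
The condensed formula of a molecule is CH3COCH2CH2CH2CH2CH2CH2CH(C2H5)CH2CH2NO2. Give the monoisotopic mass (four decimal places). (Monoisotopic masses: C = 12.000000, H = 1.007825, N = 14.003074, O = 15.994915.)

Atom tally by fragment:
  CH3COCH2 → C:3 H:5 O:1
  CH2 → C:1 H:2
  CH2 → C:1 H:2
  CH2 → C:1 H:2
  CH2 → C:1 H:2
  CH2 → C:1 H:2
  CH(C2H5) → C:3 H:6
  CH2 → C:1 H:2
  CH2NO2 → C:1 H:2 N:1 O:2
Element totals:
  C: 13
  H: 25
  N: 1
  O: 3
Molecular formula: C13H25NO3.
  M = 13(12.0) + 25(1.007825) + 14.003074 + 3(15.994915)
    = 156.000000 + 25.195625 + 14.003074 + 47.984745 = 243.183444

243.1834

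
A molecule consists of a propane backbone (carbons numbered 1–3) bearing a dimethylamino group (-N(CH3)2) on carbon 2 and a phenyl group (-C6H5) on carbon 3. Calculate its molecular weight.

Atom tally by fragment:
  CH3 → C:1 H:3
  CH(N(CH3)2) → C:3 H:7 N:1
  CH2C6H5 → C:7 H:7
Element totals:
  C: 11
  H: 17
  N: 1
Molecular formula: C11H17N.
  M = 11(12.011) + 17(1.008) + 14.007
    = 132.121 + 17.136 + 14.007 = 163.264

163.26 g/mol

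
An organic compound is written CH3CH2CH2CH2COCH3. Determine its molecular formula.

C6H12O

Element totals:
  C: 6
  H: 12
  O: 1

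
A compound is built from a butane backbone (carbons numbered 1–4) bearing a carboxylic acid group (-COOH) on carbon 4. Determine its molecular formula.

C5H10O2

Atom tally by fragment:
  CH3 → C:1 H:3
  CH2 → C:1 H:2
  CH2 → C:1 H:2
  CH2COOH → C:2 H:3 O:2
Element totals:
  C: 5
  H: 10
  O: 2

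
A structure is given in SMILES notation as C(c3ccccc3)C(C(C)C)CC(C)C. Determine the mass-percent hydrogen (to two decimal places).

11.84%

Atom tally by fragment:
  C6H5CH2 → C:7 H:7
  CH(CH(CH3)2) → C:4 H:8
  CH2 → C:1 H:2
  CH(CH3) → C:2 H:4
  CH3 → C:1 H:3
Element totals:
  C: 15
  H: 24
Molecular formula: C15H24.
Molar mass = 204.357 g/mol.
Mass from H: 24 × 1.008 = 24.192 g/mol.
%H = 24.192 / 204.357 × 100 = 11.84%.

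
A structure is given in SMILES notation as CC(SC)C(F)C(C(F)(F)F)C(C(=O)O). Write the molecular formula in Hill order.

Atom tally by fragment:
  CH3 → C:1 H:3
  CH(SCH3) → C:2 H:4 S:1
  CH(F) → C:1 H:1 F:1
  CH(CF3) → C:2 H:1 F:3
  CH2COOH → C:2 H:3 O:2
Element totals:
  C: 8
  H: 12
  F: 4
  O: 2
  S: 1

C8H12F4O2S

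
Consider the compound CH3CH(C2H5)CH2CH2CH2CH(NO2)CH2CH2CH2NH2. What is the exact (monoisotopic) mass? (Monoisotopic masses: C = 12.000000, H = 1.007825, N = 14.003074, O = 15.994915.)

Atom tally by fragment:
  CH3 → C:1 H:3
  CH(C2H5) → C:3 H:6
  CH2 → C:1 H:2
  CH2 → C:1 H:2
  CH2 → C:1 H:2
  CH(NO2) → C:1 H:1 N:1 O:2
  CH2 → C:1 H:2
  CH2 → C:1 H:2
  CH2NH2 → C:1 H:4 N:1
Element totals:
  C: 11
  H: 24
  N: 2
  O: 2
Molecular formula: C11H24N2O2.
  M = 11(12.0) + 24(1.007825) + 2(14.003074) + 2(15.994915)
    = 132.000000 + 24.187800 + 28.006148 + 31.989830 = 216.183778

216.1838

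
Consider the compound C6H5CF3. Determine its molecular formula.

Atom tally by fragment:
  benzene ring core → C:6 H:6
  (− 1 ring H displaced by substituents)
  + CF3 → C:1 F:3
Element totals:
  C: 7
  H: 5
  F: 3

C7H5F3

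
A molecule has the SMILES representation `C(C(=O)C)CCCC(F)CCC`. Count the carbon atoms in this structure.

10

Atom tally by fragment:
  CH3COCH2 → C:3 H:5 O:1
  CH2 → C:1 H:2
  CH2 → C:1 H:2
  CH2 → C:1 H:2
  CH(F) → C:1 H:1 F:1
  CH2 → C:1 H:2
  CH2 → C:1 H:2
  CH3 → C:1 H:3
Element totals:
  C: 10
  H: 19
  F: 1
  O: 1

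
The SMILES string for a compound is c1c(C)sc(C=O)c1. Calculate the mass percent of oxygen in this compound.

Atom tally by fragment:
  thiophene ring core → C:4 H:4 S:1
  (− 2 ring H displaced by substituents)
  + CH3 → C:1 H:3
  + CHO → C:1 H:1 O:1
Element totals:
  C: 6
  H: 6
  O: 1
  S: 1
Molecular formula: C6H6OS.
Molar mass = 126.173 g/mol.
Mass from O: 1 × 15.999 = 15.999 g/mol.
%O = 15.999 / 126.173 × 100 = 12.68%.

12.68%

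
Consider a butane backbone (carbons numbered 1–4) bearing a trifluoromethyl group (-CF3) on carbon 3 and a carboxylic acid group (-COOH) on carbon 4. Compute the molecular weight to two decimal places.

Atom tally by fragment:
  CH3 → C:1 H:3
  CH2 → C:1 H:2
  CH(CF3) → C:2 H:1 F:3
  CH2COOH → C:2 H:3 O:2
Element totals:
  C: 6
  H: 9
  F: 3
  O: 2
Molecular formula: C6H9F3O2.
  M = 6(12.011) + 9(1.008) + 3(18.998) + 2(15.999)
    = 72.066 + 9.072 + 56.994 + 31.998 = 170.130

170.13 g/mol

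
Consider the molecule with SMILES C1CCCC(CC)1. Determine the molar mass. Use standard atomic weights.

Atom tally by fragment:
  cyclopentane ring core → C:5 H:10
  (− 1 ring H displaced by substituents)
  + C2H5 → C:2 H:5
Element totals:
  C: 7
  H: 14
Molecular formula: C7H14.
  M = 7(12.011) + 14(1.008)
    = 84.077 + 14.112 = 98.189

98.19 g/mol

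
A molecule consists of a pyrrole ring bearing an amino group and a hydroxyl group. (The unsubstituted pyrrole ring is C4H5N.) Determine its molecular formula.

Atom tally by fragment:
  pyrrole ring core → C:4 H:5 N:1
  (− 2 ring H displaced by substituents)
  + NH2 → N:1 H:2
  + OH → O:1 H:1
Element totals:
  C: 4
  H: 6
  N: 2
  O: 1

C4H6N2O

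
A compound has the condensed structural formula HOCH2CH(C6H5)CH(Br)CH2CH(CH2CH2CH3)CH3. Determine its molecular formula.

Atom tally by fragment:
  HOCH2 → C:1 H:3 O:1
  CH(C6H5) → C:7 H:6
  CH(Br) → C:1 H:1 Br:1
  CH2 → C:1 H:2
  CH(CH2CH2CH3) → C:4 H:8
  CH3 → C:1 H:3
Element totals:
  C: 15
  H: 23
  Br: 1
  O: 1

C15H23BrO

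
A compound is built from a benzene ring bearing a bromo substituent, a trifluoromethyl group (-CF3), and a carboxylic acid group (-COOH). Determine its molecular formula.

C8H4BrF3O2

Atom tally by fragment:
  benzene ring core → C:6 H:6
  (− 3 ring H displaced by substituents)
  + Br → Br:1
  + CF3 → C:1 F:3
  + COOH → C:1 H:1 O:2
Element totals:
  C: 8
  H: 4
  Br: 1
  F: 3
  O: 2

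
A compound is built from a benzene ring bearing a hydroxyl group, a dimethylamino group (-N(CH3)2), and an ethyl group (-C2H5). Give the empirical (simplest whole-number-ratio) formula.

Atom tally by fragment:
  benzene ring core → C:6 H:6
  (− 3 ring H displaced by substituents)
  + OH → O:1 H:1
  + N(CH3)2 → N:1 C:2 H:6
  + C2H5 → C:2 H:5
Element totals:
  C: 10
  H: 15
  N: 1
  O: 1
Molecular formula: C10H15NO.
gcd of subscripts (10, 15, 1, 1) = 1, so the empirical formula equals the molecular formula.

C10H15NO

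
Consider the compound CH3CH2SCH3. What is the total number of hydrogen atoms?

Atom tally by fragment:
  CH3 → C:1 H:3
  CH2SCH3 → C:2 H:5 S:1
Element totals:
  C: 3
  H: 8
  S: 1

8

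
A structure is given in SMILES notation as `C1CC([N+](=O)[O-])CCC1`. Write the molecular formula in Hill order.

Atom tally by fragment:
  cyclohexane ring core → C:6 H:12
  (− 1 ring H displaced by substituents)
  + NO2 → N:1 O:2
Element totals:
  C: 6
  H: 11
  N: 1
  O: 2

C6H11NO2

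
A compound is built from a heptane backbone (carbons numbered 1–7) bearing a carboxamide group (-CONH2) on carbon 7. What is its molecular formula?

Atom tally by fragment:
  CH3 → C:1 H:3
  CH2 → C:1 H:2
  CH2 → C:1 H:2
  CH2 → C:1 H:2
  CH2 → C:1 H:2
  CH2 → C:1 H:2
  CH2CONH2 → C:2 H:4 O:1 N:1
Element totals:
  C: 8
  H: 17
  N: 1
  O: 1

C8H17NO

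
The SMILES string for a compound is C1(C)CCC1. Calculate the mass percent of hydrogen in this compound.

14.37%

Atom tally by fragment:
  cyclobutane ring core → C:4 H:8
  (− 1 ring H displaced by substituents)
  + CH3 → C:1 H:3
Element totals:
  C: 5
  H: 10
Molecular formula: C5H10.
Molar mass = 70.135 g/mol.
Mass from H: 10 × 1.008 = 10.080 g/mol.
%H = 10.080 / 70.135 × 100 = 14.37%.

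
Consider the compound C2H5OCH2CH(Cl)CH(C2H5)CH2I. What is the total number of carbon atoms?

8

Atom tally by fragment:
  C2H5OCH2 → C:3 H:7 O:1
  CH(Cl) → C:1 H:1 Cl:1
  CH(C2H5) → C:3 H:6
  CH2I → C:1 H:2 I:1
Element totals:
  C: 8
  H: 16
  Cl: 1
  I: 1
  O: 1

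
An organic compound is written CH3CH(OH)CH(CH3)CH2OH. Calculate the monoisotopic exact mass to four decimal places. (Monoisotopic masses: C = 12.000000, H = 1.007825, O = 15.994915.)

Atom tally by fragment:
  CH3 → C:1 H:3
  CH(OH) → C:1 H:2 O:1
  CH(CH3) → C:2 H:4
  CH2OH → C:1 H:3 O:1
Element totals:
  C: 5
  H: 12
  O: 2
Molecular formula: C5H12O2.
  M = 5(12.0) + 12(1.007825) + 2(15.994915)
    = 60.000000 + 12.093900 + 31.989830 = 104.083730

104.0837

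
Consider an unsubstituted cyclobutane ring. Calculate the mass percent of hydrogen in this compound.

Atom tally by fragment:
  cyclobutane ring core → C:4 H:8
Element totals:
  C: 4
  H: 8
Molecular formula: C4H8.
Molar mass = 56.108 g/mol.
Mass from H: 8 × 1.008 = 8.064 g/mol.
%H = 8.064 / 56.108 × 100 = 14.37%.

14.37%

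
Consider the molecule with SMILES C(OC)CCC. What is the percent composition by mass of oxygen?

18.15%

Atom tally by fragment:
  CH3OCH2 → C:2 H:5 O:1
  CH2 → C:1 H:2
  CH2 → C:1 H:2
  CH3 → C:1 H:3
Element totals:
  C: 5
  H: 12
  O: 1
Molecular formula: C5H12O.
Molar mass = 88.150 g/mol.
Mass from O: 1 × 15.999 = 15.999 g/mol.
%O = 15.999 / 88.150 × 100 = 18.15%.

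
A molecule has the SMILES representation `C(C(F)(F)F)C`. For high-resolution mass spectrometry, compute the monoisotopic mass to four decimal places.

98.0343

Atom tally by fragment:
  F3CCH2 → C:2 H:2 F:3
  CH3 → C:1 H:3
Element totals:
  C: 3
  H: 5
  F: 3
Molecular formula: C3H5F3.
  M = 3(12.0) + 5(1.007825) + 3(18.998403)
    = 36.000000 + 5.039125 + 56.995209 = 98.034334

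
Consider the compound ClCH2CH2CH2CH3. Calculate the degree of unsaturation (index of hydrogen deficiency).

0

Atom tally by fragment:
  ClCH2 → C:1 H:2 Cl:1
  CH2 → C:1 H:2
  CH2 → C:1 H:2
  CH3 → C:1 H:3
Element totals:
  C: 4
  H: 9
  Cl: 1
Molecular formula: C4H9Cl.
DoU = (2C + 2 + N − H − X) / 2 = (2·4 + 2 + 0 − 9 − 1) / 2 = 0.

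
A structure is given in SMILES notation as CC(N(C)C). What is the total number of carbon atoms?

4

Atom tally by fragment:
  CH3 → C:1 H:3
  CH2N(CH3)2 → C:3 H:8 N:1
Element totals:
  C: 4
  H: 11
  N: 1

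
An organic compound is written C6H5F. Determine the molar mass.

Atom tally by fragment:
  benzene ring core → C:6 H:6
  (− 1 ring H displaced by substituents)
  + F → F:1
Element totals:
  C: 6
  H: 5
  F: 1
Molecular formula: C6H5F.
  M = 6(12.011) + 5(1.008) + 18.998
    = 72.066 + 5.040 + 18.998 = 96.104

96.10 g/mol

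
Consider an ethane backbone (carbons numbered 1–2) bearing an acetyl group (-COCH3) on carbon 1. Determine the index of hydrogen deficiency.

Atom tally by fragment:
  CH3COCH2 → C:3 H:5 O:1
  CH3 → C:1 H:3
Element totals:
  C: 4
  H: 8
  O: 1
Molecular formula: C4H8O.
DoU = (2C + 2 + N − H − X) / 2 = (2·4 + 2 + 0 − 8 − 0) / 2 = 1.

1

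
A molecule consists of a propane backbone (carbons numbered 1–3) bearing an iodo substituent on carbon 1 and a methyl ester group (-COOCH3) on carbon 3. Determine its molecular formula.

Atom tally by fragment:
  ICH2 → C:1 H:2 I:1
  CH2 → C:1 H:2
  CH2COOCH3 → C:3 H:5 O:2
Element totals:
  C: 5
  H: 9
  I: 1
  O: 2

C5H9IO2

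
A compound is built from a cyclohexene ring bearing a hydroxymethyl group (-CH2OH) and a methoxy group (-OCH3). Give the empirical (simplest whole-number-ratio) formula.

Atom tally by fragment:
  cyclohexene ring core → C:6 H:10
  (− 2 ring H displaced by substituents)
  + CH2OH → C:1 H:3 O:1
  + OCH3 → C:1 H:3 O:1
Element totals:
  C: 8
  H: 14
  O: 2
Molecular formula: C8H14O2.
gcd of subscripts = 2; dividing each by 2:
  C: 8/2 = 4
  H: 14/2 = 7
  O: 2/2 = 1

C4H7O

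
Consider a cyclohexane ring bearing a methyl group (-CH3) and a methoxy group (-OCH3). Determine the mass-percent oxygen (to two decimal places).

Atom tally by fragment:
  cyclohexane ring core → C:6 H:12
  (− 2 ring H displaced by substituents)
  + CH3 → C:1 H:3
  + OCH3 → C:1 H:3 O:1
Element totals:
  C: 8
  H: 16
  O: 1
Molecular formula: C8H16O.
Molar mass = 128.215 g/mol.
Mass from O: 1 × 15.999 = 15.999 g/mol.
%O = 15.999 / 128.215 × 100 = 12.48%.

12.48%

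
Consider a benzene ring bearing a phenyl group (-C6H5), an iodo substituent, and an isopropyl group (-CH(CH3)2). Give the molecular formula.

Atom tally by fragment:
  benzene ring core → C:6 H:6
  (− 3 ring H displaced by substituents)
  + C6H5 → C:6 H:5
  + I → I:1
  + CH(CH3)2 → C:3 H:7
Element totals:
  C: 15
  H: 15
  I: 1

C15H15I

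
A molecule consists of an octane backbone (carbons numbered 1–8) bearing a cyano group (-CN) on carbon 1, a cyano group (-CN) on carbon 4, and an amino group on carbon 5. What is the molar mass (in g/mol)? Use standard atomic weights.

179.27 g/mol

Atom tally by fragment:
  NCCH2 → C:2 H:2 N:1
  CH2 → C:1 H:2
  CH2 → C:1 H:2
  CH(CN) → C:2 H:1 N:1
  CH(NH2) → C:1 H:3 N:1
  CH2 → C:1 H:2
  CH2 → C:1 H:2
  CH3 → C:1 H:3
Element totals:
  C: 10
  H: 17
  N: 3
Molecular formula: C10H17N3.
  M = 10(12.011) + 17(1.008) + 3(14.007)
    = 120.110 + 17.136 + 42.021 = 179.267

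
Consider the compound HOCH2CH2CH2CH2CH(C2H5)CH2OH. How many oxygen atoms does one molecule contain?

Atom tally by fragment:
  HOCH2CH2 → C:2 H:5 O:1
  CH2 → C:1 H:2
  CH2 → C:1 H:2
  CH(C2H5) → C:3 H:6
  CH2OH → C:1 H:3 O:1
Element totals:
  C: 8
  H: 18
  O: 2

2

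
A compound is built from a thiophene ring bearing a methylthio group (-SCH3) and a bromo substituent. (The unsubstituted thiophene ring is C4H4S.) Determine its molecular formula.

Atom tally by fragment:
  thiophene ring core → C:4 H:4 S:1
  (− 2 ring H displaced by substituents)
  + SCH3 → C:1 H:3 S:1
  + Br → Br:1
Element totals:
  C: 5
  H: 5
  Br: 1
  S: 2

C5H5BrS2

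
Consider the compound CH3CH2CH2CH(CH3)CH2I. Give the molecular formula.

Element totals:
  C: 6
  H: 13
  I: 1

C6H13I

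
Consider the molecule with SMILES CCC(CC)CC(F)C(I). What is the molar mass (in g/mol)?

258.12 g/mol

Atom tally by fragment:
  CH3 → C:1 H:3
  CH2 → C:1 H:2
  CH(C2H5) → C:3 H:6
  CH2 → C:1 H:2
  CH(F) → C:1 H:1 F:1
  CH2I → C:1 H:2 I:1
Element totals:
  C: 8
  H: 16
  F: 1
  I: 1
Molecular formula: C8H16FI.
  M = 8(12.011) + 16(1.008) + 18.998 + 126.904
    = 96.088 + 16.128 + 18.998 + 126.904 = 258.118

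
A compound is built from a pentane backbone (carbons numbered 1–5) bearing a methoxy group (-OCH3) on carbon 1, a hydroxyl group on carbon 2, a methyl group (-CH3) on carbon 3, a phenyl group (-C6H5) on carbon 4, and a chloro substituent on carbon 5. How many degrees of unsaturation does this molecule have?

4

Atom tally by fragment:
  CH3OCH2 → C:2 H:5 O:1
  CH(OH) → C:1 H:2 O:1
  CH(CH3) → C:2 H:4
  CH(C6H5) → C:7 H:6
  CH2Cl → C:1 H:2 Cl:1
Element totals:
  C: 13
  H: 19
  Cl: 1
  O: 2
Molecular formula: C13H19ClO2.
DoU = (2C + 2 + N − H − X) / 2 = (2·13 + 2 + 0 − 19 − 1) / 2 = 4.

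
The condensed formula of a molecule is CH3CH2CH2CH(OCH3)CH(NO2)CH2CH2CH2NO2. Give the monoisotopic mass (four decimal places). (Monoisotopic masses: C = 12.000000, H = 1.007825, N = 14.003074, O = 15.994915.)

234.1216

Atom tally by fragment:
  CH3 → C:1 H:3
  CH2 → C:1 H:2
  CH2 → C:1 H:2
  CH(OCH3) → C:2 H:4 O:1
  CH(NO2) → C:1 H:1 N:1 O:2
  CH2 → C:1 H:2
  CH2 → C:1 H:2
  CH2NO2 → C:1 H:2 N:1 O:2
Element totals:
  C: 9
  H: 18
  N: 2
  O: 5
Molecular formula: C9H18N2O5.
  M = 9(12.0) + 18(1.007825) + 2(14.003074) + 5(15.994915)
    = 108.000000 + 18.140850 + 28.006148 + 79.974575 = 234.121573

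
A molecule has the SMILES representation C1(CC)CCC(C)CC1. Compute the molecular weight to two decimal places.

126.24 g/mol

Atom tally by fragment:
  cyclohexane ring core → C:6 H:12
  (− 2 ring H displaced by substituents)
  + C2H5 → C:2 H:5
  + CH3 → C:1 H:3
Element totals:
  C: 9
  H: 18
Molecular formula: C9H18.
  M = 9(12.011) + 18(1.008)
    = 108.099 + 18.144 = 126.243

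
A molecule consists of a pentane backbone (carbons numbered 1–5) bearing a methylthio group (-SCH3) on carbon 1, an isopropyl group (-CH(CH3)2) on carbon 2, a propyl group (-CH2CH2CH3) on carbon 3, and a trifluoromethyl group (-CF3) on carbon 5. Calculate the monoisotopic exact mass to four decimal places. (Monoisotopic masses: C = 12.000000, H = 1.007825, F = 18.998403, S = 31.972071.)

270.1629

Atom tally by fragment:
  CH3SCH2 → C:2 H:5 S:1
  CH(CH(CH3)2) → C:4 H:8
  CH(CH2CH2CH3) → C:4 H:8
  CH2 → C:1 H:2
  CH2CF3 → C:2 H:2 F:3
Element totals:
  C: 13
  H: 25
  F: 3
  S: 1
Molecular formula: C13H25F3S.
  M = 13(12.0) + 25(1.007825) + 3(18.998403) + 31.972071
    = 156.000000 + 25.195625 + 56.995209 + 31.972071 = 270.162905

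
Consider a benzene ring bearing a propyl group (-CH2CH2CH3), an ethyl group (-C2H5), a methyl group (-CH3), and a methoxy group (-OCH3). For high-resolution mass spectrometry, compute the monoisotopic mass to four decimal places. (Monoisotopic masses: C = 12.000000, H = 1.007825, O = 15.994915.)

192.1514

Atom tally by fragment:
  benzene ring core → C:6 H:6
  (− 4 ring H displaced by substituents)
  + CH2CH2CH3 → C:3 H:7
  + C2H5 → C:2 H:5
  + CH3 → C:1 H:3
  + OCH3 → C:1 H:3 O:1
Element totals:
  C: 13
  H: 20
  O: 1
Molecular formula: C13H20O.
  M = 13(12.0) + 20(1.007825) + 15.994915
    = 156.000000 + 20.156500 + 15.994915 = 192.151415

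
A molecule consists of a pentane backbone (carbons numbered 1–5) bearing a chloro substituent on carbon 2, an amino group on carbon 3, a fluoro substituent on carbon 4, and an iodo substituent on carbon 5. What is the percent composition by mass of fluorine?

Atom tally by fragment:
  CH3 → C:1 H:3
  CH(Cl) → C:1 H:1 Cl:1
  CH(NH2) → C:1 H:3 N:1
  CH(F) → C:1 H:1 F:1
  CH2I → C:1 H:2 I:1
Element totals:
  C: 5
  H: 10
  Cl: 1
  F: 1
  I: 1
  N: 1
Molecular formula: C5H10ClFIN.
Molar mass = 265.494 g/mol.
Mass from F: 1 × 18.998 = 18.998 g/mol.
%F = 18.998 / 265.494 × 100 = 7.16%.

7.16%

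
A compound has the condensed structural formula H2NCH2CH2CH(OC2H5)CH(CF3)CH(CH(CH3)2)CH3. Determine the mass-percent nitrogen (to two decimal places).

5.49%

Atom tally by fragment:
  H2NCH2 → C:1 H:4 N:1
  CH2 → C:1 H:2
  CH(OC2H5) → C:3 H:6 O:1
  CH(CF3) → C:2 H:1 F:3
  CH(CH(CH3)2) → C:4 H:8
  CH3 → C:1 H:3
Element totals:
  C: 12
  H: 24
  F: 3
  N: 1
  O: 1
Molecular formula: C12H24F3NO.
Molar mass = 255.324 g/mol.
Mass from N: 1 × 14.007 = 14.007 g/mol.
%N = 14.007 / 255.324 × 100 = 5.49%.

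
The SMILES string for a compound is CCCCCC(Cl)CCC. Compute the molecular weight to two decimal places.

162.70 g/mol

Atom tally by fragment:
  CH3 → C:1 H:3
  CH2 → C:1 H:2
  CH2 → C:1 H:2
  CH2 → C:1 H:2
  CH2 → C:1 H:2
  CH(Cl) → C:1 H:1 Cl:1
  CH2 → C:1 H:2
  CH2 → C:1 H:2
  CH3 → C:1 H:3
Element totals:
  C: 9
  H: 19
  Cl: 1
Molecular formula: C9H19Cl.
  M = 9(12.011) + 19(1.008) + 35.45
    = 108.099 + 19.152 + 35.450 = 162.701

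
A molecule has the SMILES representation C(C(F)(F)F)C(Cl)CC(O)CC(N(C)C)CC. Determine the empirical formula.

C11H21ClF3NO

Atom tally by fragment:
  F3CCH2 → C:2 H:2 F:3
  CH(Cl) → C:1 H:1 Cl:1
  CH2 → C:1 H:2
  CH(OH) → C:1 H:2 O:1
  CH2 → C:1 H:2
  CH(N(CH3)2) → C:3 H:7 N:1
  CH2 → C:1 H:2
  CH3 → C:1 H:3
Element totals:
  C: 11
  H: 21
  Cl: 1
  F: 3
  N: 1
  O: 1
Molecular formula: C11H21ClF3NO.
gcd of subscripts (11, 1, 3, 21, 1, 1) = 1, so the empirical formula equals the molecular formula.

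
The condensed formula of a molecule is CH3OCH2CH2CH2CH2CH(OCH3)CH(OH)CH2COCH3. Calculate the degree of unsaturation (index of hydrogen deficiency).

1

Atom tally by fragment:
  CH3OCH2 → C:2 H:5 O:1
  CH2 → C:1 H:2
  CH2 → C:1 H:2
  CH2 → C:1 H:2
  CH(OCH3) → C:2 H:4 O:1
  CH(OH) → C:1 H:2 O:1
  CH2COCH3 → C:3 H:5 O:1
Element totals:
  C: 11
  H: 22
  O: 4
Molecular formula: C11H22O4.
DoU = (2C + 2 + N − H − X) / 2 = (2·11 + 2 + 0 − 22 − 0) / 2 = 1.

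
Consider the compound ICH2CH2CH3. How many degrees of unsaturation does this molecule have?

Atom tally by fragment:
  ICH2 → C:1 H:2 I:1
  CH2 → C:1 H:2
  CH3 → C:1 H:3
Element totals:
  C: 3
  H: 7
  I: 1
Molecular formula: C3H7I.
DoU = (2C + 2 + N − H − X) / 2 = (2·3 + 2 + 0 − 7 − 1) / 2 = 0.

0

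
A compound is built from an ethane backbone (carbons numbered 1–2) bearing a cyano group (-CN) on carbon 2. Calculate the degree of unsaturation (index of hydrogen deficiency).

2

Atom tally by fragment:
  CH3 → C:1 H:3
  CH2CN → C:2 H:2 N:1
Element totals:
  C: 3
  H: 5
  N: 1
Molecular formula: C3H5N.
DoU = (2C + 2 + N − H − X) / 2 = (2·3 + 2 + 1 − 5 − 0) / 2 = 2.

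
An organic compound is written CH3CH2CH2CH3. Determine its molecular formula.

C4H10

Atom tally by fragment:
  CH3 → C:1 H:3
  CH2 → C:1 H:2
  CH2 → C:1 H:2
  CH3 → C:1 H:3
Element totals:
  C: 4
  H: 10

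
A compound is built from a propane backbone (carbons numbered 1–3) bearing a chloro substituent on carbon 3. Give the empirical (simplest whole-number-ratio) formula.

C3H7Cl

Atom tally by fragment:
  CH3 → C:1 H:3
  CH2 → C:1 H:2
  CH2Cl → C:1 H:2 Cl:1
Element totals:
  C: 3
  H: 7
  Cl: 1
Molecular formula: C3H7Cl.
gcd of subscripts (3, 1, 7) = 1, so the empirical formula equals the molecular formula.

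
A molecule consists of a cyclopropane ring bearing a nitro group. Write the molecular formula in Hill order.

C3H5NO2

Atom tally by fragment:
  cyclopropane ring core → C:3 H:6
  (− 1 ring H displaced by substituents)
  + NO2 → N:1 O:2
Element totals:
  C: 3
  H: 5
  N: 1
  O: 2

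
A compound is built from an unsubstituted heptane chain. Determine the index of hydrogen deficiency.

0

Atom tally by fragment:
  CH3 → C:1 H:3
  CH2 → C:1 H:2
  CH2 → C:1 H:2
  CH2 → C:1 H:2
  CH2 → C:1 H:2
  CH2 → C:1 H:2
  CH3 → C:1 H:3
Element totals:
  C: 7
  H: 16
Molecular formula: C7H16.
DoU = (2C + 2 + N − H − X) / 2 = (2·7 + 2 + 0 − 16 − 0) / 2 = 0.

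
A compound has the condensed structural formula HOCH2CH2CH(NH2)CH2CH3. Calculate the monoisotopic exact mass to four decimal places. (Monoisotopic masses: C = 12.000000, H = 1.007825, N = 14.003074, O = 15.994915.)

103.0997

Element totals:
  C: 5
  H: 13
  N: 1
  O: 1
Molecular formula: C5H13NO.
  M = 5(12.0) + 13(1.007825) + 14.003074 + 15.994915
    = 60.000000 + 13.101725 + 14.003074 + 15.994915 = 103.099714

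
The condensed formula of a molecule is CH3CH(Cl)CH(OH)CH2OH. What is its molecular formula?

C4H9ClO2

Atom tally by fragment:
  CH3 → C:1 H:3
  CH(Cl) → C:1 H:1 Cl:1
  CH(OH) → C:1 H:2 O:1
  CH2OH → C:1 H:3 O:1
Element totals:
  C: 4
  H: 9
  Cl: 1
  O: 2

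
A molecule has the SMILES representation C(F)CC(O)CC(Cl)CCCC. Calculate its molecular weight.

196.69 g/mol

Atom tally by fragment:
  FCH2 → C:1 H:2 F:1
  CH2 → C:1 H:2
  CH(OH) → C:1 H:2 O:1
  CH2 → C:1 H:2
  CH(Cl) → C:1 H:1 Cl:1
  CH2 → C:1 H:2
  CH2 → C:1 H:2
  CH2 → C:1 H:2
  CH3 → C:1 H:3
Element totals:
  C: 9
  H: 18
  Cl: 1
  F: 1
  O: 1
Molecular formula: C9H18ClFO.
  M = 9(12.011) + 18(1.008) + 35.45 + 18.998 + 15.999
    = 108.099 + 18.144 + 35.450 + 18.998 + 15.999 = 196.690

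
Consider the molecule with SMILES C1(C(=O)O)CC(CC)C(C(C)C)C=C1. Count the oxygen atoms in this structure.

2

Atom tally by fragment:
  cyclohexene ring core → C:6 H:10
  (− 3 ring H displaced by substituents)
  + COOH → C:1 H:1 O:2
  + C2H5 → C:2 H:5
  + CH(CH3)2 → C:3 H:7
Element totals:
  C: 12
  H: 20
  O: 2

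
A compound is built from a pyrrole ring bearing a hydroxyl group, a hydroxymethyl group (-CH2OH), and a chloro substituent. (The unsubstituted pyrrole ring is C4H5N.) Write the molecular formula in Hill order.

Atom tally by fragment:
  pyrrole ring core → C:4 H:5 N:1
  (− 3 ring H displaced by substituents)
  + OH → O:1 H:1
  + CH2OH → C:1 H:3 O:1
  + Cl → Cl:1
Element totals:
  C: 5
  H: 6
  Cl: 1
  N: 1
  O: 2

C5H6ClNO2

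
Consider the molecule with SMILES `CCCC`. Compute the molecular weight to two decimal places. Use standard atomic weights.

Atom tally by fragment:
  CH3 → C:1 H:3
  CH2 → C:1 H:2
  CH2 → C:1 H:2
  CH3 → C:1 H:3
Element totals:
  C: 4
  H: 10
Molecular formula: C4H10.
  M = 4(12.011) + 10(1.008)
    = 48.044 + 10.080 = 58.124

58.12 g/mol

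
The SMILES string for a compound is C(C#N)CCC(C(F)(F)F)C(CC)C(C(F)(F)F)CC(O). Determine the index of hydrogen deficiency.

2

Atom tally by fragment:
  NCCH2 → C:2 H:2 N:1
  CH2 → C:1 H:2
  CH2 → C:1 H:2
  CH(CF3) → C:2 H:1 F:3
  CH(C2H5) → C:3 H:6
  CH(CF3) → C:2 H:1 F:3
  CH2 → C:1 H:2
  CH2OH → C:1 H:3 O:1
Element totals:
  C: 13
  H: 19
  F: 6
  N: 1
  O: 1
Molecular formula: C13H19F6NO.
DoU = (2C + 2 + N − H − X) / 2 = (2·13 + 2 + 1 − 19 − 6) / 2 = 2.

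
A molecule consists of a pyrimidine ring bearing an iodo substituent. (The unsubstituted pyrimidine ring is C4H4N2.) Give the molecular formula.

Atom tally by fragment:
  pyrimidine ring core → C:4 H:4 N:2
  (− 1 ring H displaced by substituents)
  + I → I:1
Element totals:
  C: 4
  H: 3
  I: 1
  N: 2

C4H3IN2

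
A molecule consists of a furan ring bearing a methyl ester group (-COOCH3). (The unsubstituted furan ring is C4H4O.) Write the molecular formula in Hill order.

C6H6O3

Atom tally by fragment:
  furan ring core → C:4 H:4 O:1
  (− 1 ring H displaced by substituents)
  + COOCH3 → C:2 H:3 O:2
Element totals:
  C: 6
  H: 6
  O: 3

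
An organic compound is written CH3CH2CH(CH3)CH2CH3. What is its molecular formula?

Atom tally by fragment:
  CH3 → C:1 H:3
  CH2 → C:1 H:2
  CH(CH3) → C:2 H:4
  CH2 → C:1 H:2
  CH3 → C:1 H:3
Element totals:
  C: 6
  H: 14

C6H14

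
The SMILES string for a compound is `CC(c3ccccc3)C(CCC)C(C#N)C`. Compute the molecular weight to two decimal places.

Atom tally by fragment:
  CH3 → C:1 H:3
  CH(C6H5) → C:7 H:6
  CH(CH2CH2CH3) → C:4 H:8
  CH(CN) → C:2 H:1 N:1
  CH3 → C:1 H:3
Element totals:
  C: 15
  H: 21
  N: 1
Molecular formula: C15H21N.
  M = 15(12.011) + 21(1.008) + 14.007
    = 180.165 + 21.168 + 14.007 = 215.340

215.34 g/mol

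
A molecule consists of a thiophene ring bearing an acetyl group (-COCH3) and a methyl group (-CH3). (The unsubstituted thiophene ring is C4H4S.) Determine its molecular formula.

C7H8OS

Atom tally by fragment:
  thiophene ring core → C:4 H:4 S:1
  (− 2 ring H displaced by substituents)
  + COCH3 → C:2 H:3 O:1
  + CH3 → C:1 H:3
Element totals:
  C: 7
  H: 8
  O: 1
  S: 1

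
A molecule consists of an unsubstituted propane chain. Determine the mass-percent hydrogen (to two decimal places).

Atom tally by fragment:
  CH3 → C:1 H:3
  CH2 → C:1 H:2
  CH3 → C:1 H:3
Element totals:
  C: 3
  H: 8
Molecular formula: C3H8.
Molar mass = 44.097 g/mol.
Mass from H: 8 × 1.008 = 8.064 g/mol.
%H = 8.064 / 44.097 × 100 = 18.29%.

18.29%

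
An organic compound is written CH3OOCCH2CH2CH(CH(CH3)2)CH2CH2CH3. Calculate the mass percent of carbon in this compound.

70.92%

Element totals:
  C: 11
  H: 22
  O: 2
Molecular formula: C11H22O2.
Molar mass = 186.295 g/mol.
Mass from C: 11 × 12.011 = 132.121 g/mol.
%C = 132.121 / 186.295 × 100 = 70.92%.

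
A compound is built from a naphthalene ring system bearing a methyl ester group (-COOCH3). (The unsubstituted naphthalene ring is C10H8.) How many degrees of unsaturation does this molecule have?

Atom tally by fragment:
  naphthalene ring system core → C:10 H:8
  (− 1 ring H displaced by substituents)
  + COOCH3 → C:2 H:3 O:2
Element totals:
  C: 12
  H: 10
  O: 2
Molecular formula: C12H10O2.
DoU = (2C + 2 + N − H − X) / 2 = (2·12 + 2 + 0 − 10 − 0) / 2 = 8.

8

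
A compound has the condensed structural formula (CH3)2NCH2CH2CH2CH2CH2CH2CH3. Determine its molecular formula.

Atom tally by fragment:
  (CH3)2NCH2 → C:3 H:8 N:1
  CH2 → C:1 H:2
  CH2 → C:1 H:2
  CH2 → C:1 H:2
  CH2 → C:1 H:2
  CH2 → C:1 H:2
  CH3 → C:1 H:3
Element totals:
  C: 9
  H: 21
  N: 1

C9H21N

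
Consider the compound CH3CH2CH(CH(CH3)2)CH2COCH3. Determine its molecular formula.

Atom tally by fragment:
  CH3 → C:1 H:3
  CH2 → C:1 H:2
  CH(CH(CH3)2) → C:4 H:8
  CH2COCH3 → C:3 H:5 O:1
Element totals:
  C: 9
  H: 18
  O: 1

C9H18O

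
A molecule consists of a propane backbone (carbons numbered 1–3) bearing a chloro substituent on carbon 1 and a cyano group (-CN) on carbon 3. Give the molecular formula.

Atom tally by fragment:
  ClCH2 → C:1 H:2 Cl:1
  CH2 → C:1 H:2
  CH2CN → C:2 H:2 N:1
Element totals:
  C: 4
  H: 6
  Cl: 1
  N: 1

C4H6ClN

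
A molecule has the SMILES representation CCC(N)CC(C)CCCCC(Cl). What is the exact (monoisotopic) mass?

Atom tally by fragment:
  CH3 → C:1 H:3
  CH2 → C:1 H:2
  CH(NH2) → C:1 H:3 N:1
  CH2 → C:1 H:2
  CH(CH3) → C:2 H:4
  CH2 → C:1 H:2
  CH2 → C:1 H:2
  CH2 → C:1 H:2
  CH2 → C:1 H:2
  CH2Cl → C:1 H:2 Cl:1
Element totals:
  C: 11
  H: 24
  Cl: 1
  N: 1
Molecular formula: C11H24ClN.
  M = 11(12.0) + 24(1.007825) + 34.968853 + 14.003074
    = 132.000000 + 24.187800 + 34.968853 + 14.003074 = 205.159727

205.1597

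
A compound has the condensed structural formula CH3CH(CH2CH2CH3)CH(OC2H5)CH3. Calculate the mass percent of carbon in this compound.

74.93%

Atom tally by fragment:
  CH3 → C:1 H:3
  CH(CH2CH2CH3) → C:4 H:8
  CH(OC2H5) → C:3 H:6 O:1
  CH3 → C:1 H:3
Element totals:
  C: 9
  H: 20
  O: 1
Molecular formula: C9H20O.
Molar mass = 144.258 g/mol.
Mass from C: 9 × 12.011 = 108.099 g/mol.
%C = 108.099 / 144.258 × 100 = 74.93%.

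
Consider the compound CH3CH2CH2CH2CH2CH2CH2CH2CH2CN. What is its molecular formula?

C10H19N

Atom tally by fragment:
  CH3 → C:1 H:3
  CH2 → C:1 H:2
  CH2 → C:1 H:2
  CH2 → C:1 H:2
  CH2 → C:1 H:2
  CH2 → C:1 H:2
  CH2 → C:1 H:2
  CH2 → C:1 H:2
  CH2CN → C:2 H:2 N:1
Element totals:
  C: 10
  H: 19
  N: 1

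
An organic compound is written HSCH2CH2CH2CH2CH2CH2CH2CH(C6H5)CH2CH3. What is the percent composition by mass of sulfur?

Atom tally by fragment:
  HSCH2 → C:1 H:3 S:1
  CH2 → C:1 H:2
  CH2 → C:1 H:2
  CH2 → C:1 H:2
  CH2 → C:1 H:2
  CH2 → C:1 H:2
  CH2 → C:1 H:2
  CH(C6H5) → C:7 H:6
  CH2 → C:1 H:2
  CH3 → C:1 H:3
Element totals:
  C: 16
  H: 26
  S: 1
Molecular formula: C16H26S.
Molar mass = 250.444 g/mol.
Mass from S: 1 × 32.06 = 32.060 g/mol.
%S = 32.060 / 250.444 × 100 = 12.80%.

12.80%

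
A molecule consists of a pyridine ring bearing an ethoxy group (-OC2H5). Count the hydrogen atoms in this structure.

Atom tally by fragment:
  pyridine ring core → C:5 H:5 N:1
  (− 1 ring H displaced by substituents)
  + OC2H5 → C:2 H:5 O:1
Element totals:
  C: 7
  H: 9
  N: 1
  O: 1

9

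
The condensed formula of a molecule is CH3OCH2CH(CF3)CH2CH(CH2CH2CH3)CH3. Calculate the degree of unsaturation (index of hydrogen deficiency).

0

Atom tally by fragment:
  CH3OCH2 → C:2 H:5 O:1
  CH(CF3) → C:2 H:1 F:3
  CH2 → C:1 H:2
  CH(CH2CH2CH3) → C:4 H:8
  CH3 → C:1 H:3
Element totals:
  C: 10
  H: 19
  F: 3
  O: 1
Molecular formula: C10H19F3O.
DoU = (2C + 2 + N − H − X) / 2 = (2·10 + 2 + 0 − 19 − 3) / 2 = 0.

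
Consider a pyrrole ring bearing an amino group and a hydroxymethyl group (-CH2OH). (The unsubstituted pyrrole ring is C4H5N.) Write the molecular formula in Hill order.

C5H8N2O

Atom tally by fragment:
  pyrrole ring core → C:4 H:5 N:1
  (− 2 ring H displaced by substituents)
  + NH2 → N:1 H:2
  + CH2OH → C:1 H:3 O:1
Element totals:
  C: 5
  H: 8
  N: 2
  O: 1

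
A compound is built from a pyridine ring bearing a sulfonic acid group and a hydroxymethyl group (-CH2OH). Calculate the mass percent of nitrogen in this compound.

7.40%

Atom tally by fragment:
  pyridine ring core → C:5 H:5 N:1
  (− 2 ring H displaced by substituents)
  + SO3H → S:1 O:3 H:1
  + CH2OH → C:1 H:3 O:1
Element totals:
  C: 6
  H: 7
  N: 1
  O: 4
  S: 1
Molecular formula: C6H7NO4S.
Molar mass = 189.185 g/mol.
Mass from N: 1 × 14.007 = 14.007 g/mol.
%N = 14.007 / 189.185 × 100 = 7.40%.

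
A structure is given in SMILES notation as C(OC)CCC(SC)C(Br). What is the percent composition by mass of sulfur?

14.11%

Atom tally by fragment:
  CH3OCH2 → C:2 H:5 O:1
  CH2 → C:1 H:2
  CH2 → C:1 H:2
  CH(SCH3) → C:2 H:4 S:1
  CH2Br → C:1 H:2 Br:1
Element totals:
  C: 7
  H: 15
  Br: 1
  O: 1
  S: 1
Molecular formula: C7H15BrOS.
Molar mass = 227.160 g/mol.
Mass from S: 1 × 32.06 = 32.060 g/mol.
%S = 32.060 / 227.160 × 100 = 14.11%.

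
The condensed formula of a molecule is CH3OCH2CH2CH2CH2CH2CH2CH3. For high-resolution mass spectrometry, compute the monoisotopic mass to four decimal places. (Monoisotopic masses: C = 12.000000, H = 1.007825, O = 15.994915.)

130.1358

Element totals:
  C: 8
  H: 18
  O: 1
Molecular formula: C8H18O.
  M = 8(12.0) + 18(1.007825) + 15.994915
    = 96.000000 + 18.140850 + 15.994915 = 130.135765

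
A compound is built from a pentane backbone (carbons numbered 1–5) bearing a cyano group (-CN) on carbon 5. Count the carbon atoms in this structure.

Atom tally by fragment:
  CH3 → C:1 H:3
  CH2 → C:1 H:2
  CH2 → C:1 H:2
  CH2 → C:1 H:2
  CH2CN → C:2 H:2 N:1
Element totals:
  C: 6
  H: 11
  N: 1

6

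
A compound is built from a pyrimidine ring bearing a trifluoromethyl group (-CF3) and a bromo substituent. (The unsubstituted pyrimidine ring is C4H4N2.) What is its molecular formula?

Atom tally by fragment:
  pyrimidine ring core → C:4 H:4 N:2
  (− 2 ring H displaced by substituents)
  + CF3 → C:1 F:3
  + Br → Br:1
Element totals:
  C: 5
  H: 2
  Br: 1
  F: 3
  N: 2

C5H2BrF3N2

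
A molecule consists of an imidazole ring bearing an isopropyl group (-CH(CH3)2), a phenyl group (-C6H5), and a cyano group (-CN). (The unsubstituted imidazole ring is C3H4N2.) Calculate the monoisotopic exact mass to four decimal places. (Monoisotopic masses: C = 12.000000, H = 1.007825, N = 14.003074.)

Atom tally by fragment:
  imidazole ring core → C:3 H:4 N:2
  (− 3 ring H displaced by substituents)
  + CH(CH3)2 → C:3 H:7
  + C6H5 → C:6 H:5
  + CN → C:1 N:1
Element totals:
  C: 13
  H: 13
  N: 3
Molecular formula: C13H13N3.
  M = 13(12.0) + 13(1.007825) + 3(14.003074)
    = 156.000000 + 13.101725 + 42.009222 = 211.110947

211.1109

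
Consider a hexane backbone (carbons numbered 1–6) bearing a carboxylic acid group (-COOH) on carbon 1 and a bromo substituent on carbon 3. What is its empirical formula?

Atom tally by fragment:
  HOOCCH2 → C:2 H:3 O:2
  CH2 → C:1 H:2
  CH(Br) → C:1 H:1 Br:1
  CH2 → C:1 H:2
  CH2 → C:1 H:2
  CH3 → C:1 H:3
Element totals:
  C: 7
  H: 13
  Br: 1
  O: 2
Molecular formula: C7H13BrO2.
gcd of subscripts (1, 7, 13, 2) = 1, so the empirical formula equals the molecular formula.

C7H13BrO2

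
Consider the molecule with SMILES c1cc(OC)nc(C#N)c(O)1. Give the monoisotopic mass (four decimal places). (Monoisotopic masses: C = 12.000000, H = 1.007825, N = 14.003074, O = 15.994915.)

Atom tally by fragment:
  pyridine ring core → C:5 H:5 N:1
  (− 3 ring H displaced by substituents)
  + OCH3 → C:1 H:3 O:1
  + CN → C:1 N:1
  + OH → O:1 H:1
Element totals:
  C: 7
  H: 6
  N: 2
  O: 2
Molecular formula: C7H6N2O2.
  M = 7(12.0) + 6(1.007825) + 2(14.003074) + 2(15.994915)
    = 84.000000 + 6.046950 + 28.006148 + 31.989830 = 150.042928

150.0429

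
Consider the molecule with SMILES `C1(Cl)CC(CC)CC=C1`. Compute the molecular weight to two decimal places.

Atom tally by fragment:
  cyclohexene ring core → C:6 H:10
  (− 2 ring H displaced by substituents)
  + Cl → Cl:1
  + C2H5 → C:2 H:5
Element totals:
  C: 8
  H: 13
  Cl: 1
Molecular formula: C8H13Cl.
  M = 8(12.011) + 13(1.008) + 35.45
    = 96.088 + 13.104 + 35.450 = 144.642

144.64 g/mol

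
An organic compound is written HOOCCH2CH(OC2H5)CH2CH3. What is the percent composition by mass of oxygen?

Atom tally by fragment:
  HOOCCH2 → C:2 H:3 O:2
  CH(OC2H5) → C:3 H:6 O:1
  CH2 → C:1 H:2
  CH3 → C:1 H:3
Element totals:
  C: 7
  H: 14
  O: 3
Molecular formula: C7H14O3.
Molar mass = 146.186 g/mol.
Mass from O: 3 × 15.999 = 47.997 g/mol.
%O = 47.997 / 146.186 × 100 = 32.83%.

32.83%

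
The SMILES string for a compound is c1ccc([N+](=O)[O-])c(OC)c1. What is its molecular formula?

C7H7NO3

Atom tally by fragment:
  benzene ring core → C:6 H:6
  (− 2 ring H displaced by substituents)
  + NO2 → N:1 O:2
  + OCH3 → C:1 H:3 O:1
Element totals:
  C: 7
  H: 7
  N: 1
  O: 3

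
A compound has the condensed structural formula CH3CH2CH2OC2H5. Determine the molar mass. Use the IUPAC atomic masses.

Atom tally by fragment:
  CH3 → C:1 H:3
  CH2 → C:1 H:2
  CH2OC2H5 → C:3 H:7 O:1
Element totals:
  C: 5
  H: 12
  O: 1
Molecular formula: C5H12O.
  M = 5(12.011) + 12(1.008) + 15.999
    = 60.055 + 12.096 + 15.999 = 88.150

88.15 g/mol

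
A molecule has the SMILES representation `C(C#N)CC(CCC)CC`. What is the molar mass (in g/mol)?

Atom tally by fragment:
  NCCH2 → C:2 H:2 N:1
  CH2 → C:1 H:2
  CH(CH2CH2CH3) → C:4 H:8
  CH2 → C:1 H:2
  CH3 → C:1 H:3
Element totals:
  C: 9
  H: 17
  N: 1
Molecular formula: C9H17N.
  M = 9(12.011) + 17(1.008) + 14.007
    = 108.099 + 17.136 + 14.007 = 139.242

139.24 g/mol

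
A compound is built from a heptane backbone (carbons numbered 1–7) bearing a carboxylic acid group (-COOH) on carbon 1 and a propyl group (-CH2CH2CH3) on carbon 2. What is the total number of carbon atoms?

Atom tally by fragment:
  HOOCCH2 → C:2 H:3 O:2
  CH(CH2CH2CH3) → C:4 H:8
  CH2 → C:1 H:2
  CH2 → C:1 H:2
  CH2 → C:1 H:2
  CH2 → C:1 H:2
  CH3 → C:1 H:3
Element totals:
  C: 11
  H: 22
  O: 2

11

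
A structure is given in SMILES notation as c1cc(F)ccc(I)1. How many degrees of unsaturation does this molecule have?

Atom tally by fragment:
  benzene ring core → C:6 H:6
  (− 2 ring H displaced by substituents)
  + F → F:1
  + I → I:1
Element totals:
  C: 6
  H: 4
  F: 1
  I: 1
Molecular formula: C6H4FI.
DoU = (2C + 2 + N − H − X) / 2 = (2·6 + 2 + 0 − 4 − 2) / 2 = 4.

4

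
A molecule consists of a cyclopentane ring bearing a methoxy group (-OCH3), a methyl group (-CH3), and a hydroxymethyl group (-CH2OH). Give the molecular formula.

C8H16O2

Atom tally by fragment:
  cyclopentane ring core → C:5 H:10
  (− 3 ring H displaced by substituents)
  + OCH3 → C:1 H:3 O:1
  + CH3 → C:1 H:3
  + CH2OH → C:1 H:3 O:1
Element totals:
  C: 8
  H: 16
  O: 2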